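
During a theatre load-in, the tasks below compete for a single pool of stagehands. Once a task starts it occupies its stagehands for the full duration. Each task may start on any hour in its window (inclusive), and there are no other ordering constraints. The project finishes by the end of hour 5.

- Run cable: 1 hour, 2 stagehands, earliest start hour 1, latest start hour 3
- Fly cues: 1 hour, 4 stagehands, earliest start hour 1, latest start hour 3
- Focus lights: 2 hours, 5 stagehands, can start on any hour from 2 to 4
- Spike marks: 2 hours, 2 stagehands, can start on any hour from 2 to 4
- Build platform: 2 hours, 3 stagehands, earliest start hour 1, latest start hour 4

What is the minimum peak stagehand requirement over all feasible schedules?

Early-start (Run cable@1, Fly cues@1, Focus lights@2, Spike marks@2, Build platform@1) gives peak 10: h1:9  h2:10  h3:7  h4:0  h5:0.
Shift Spike marks→4, Build platform→4.
Schedule Run cable@1, Fly cues@1, Focus lights@2, Spike marks@4, Build platform@4: h1:6  h2:5  h3:5  h4:5  h5:5 — peak 6.
Total stagehand-hours = 26 over 5 hours ⇒ peak ≥ ⌈26/5⌉ = 6, so 6 is optimal.

6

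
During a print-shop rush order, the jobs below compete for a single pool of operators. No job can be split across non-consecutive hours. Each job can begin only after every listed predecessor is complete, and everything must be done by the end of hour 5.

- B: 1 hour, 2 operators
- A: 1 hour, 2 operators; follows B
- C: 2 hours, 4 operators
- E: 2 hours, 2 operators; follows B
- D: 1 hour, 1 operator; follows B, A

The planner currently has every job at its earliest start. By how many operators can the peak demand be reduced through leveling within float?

4

Early-start peak: h1:6  h2:8  h3:3  h4:0  h5:0 ⇒ 8.
Leveled (B@1, A@2, C@4, E@2, D@3): h1:2  h2:4  h3:3  h4:4  h5:4 ⇒ 4.
Reduction 8 − 4 = 4.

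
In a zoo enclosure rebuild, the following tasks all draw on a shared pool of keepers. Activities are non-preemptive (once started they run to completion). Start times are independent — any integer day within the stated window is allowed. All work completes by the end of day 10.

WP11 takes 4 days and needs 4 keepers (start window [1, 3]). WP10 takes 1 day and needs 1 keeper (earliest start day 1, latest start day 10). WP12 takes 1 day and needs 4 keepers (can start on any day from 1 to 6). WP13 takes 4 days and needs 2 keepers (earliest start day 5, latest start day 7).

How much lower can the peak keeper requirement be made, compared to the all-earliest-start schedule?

Early-start peak: d1:9  d2:4  d3:4  d4:4  d5:2  d6:2  d7:2  d8:2  d9:0  d10:0 ⇒ 9.
Leveled (WP11@1, WP10@5, WP12@6, WP13@7): d1:4  d2:4  d3:4  d4:4  d5:1  d6:4  d7:2  d8:2  d9:2  d10:2 ⇒ 4.
Reduction 9 − 4 = 5.

5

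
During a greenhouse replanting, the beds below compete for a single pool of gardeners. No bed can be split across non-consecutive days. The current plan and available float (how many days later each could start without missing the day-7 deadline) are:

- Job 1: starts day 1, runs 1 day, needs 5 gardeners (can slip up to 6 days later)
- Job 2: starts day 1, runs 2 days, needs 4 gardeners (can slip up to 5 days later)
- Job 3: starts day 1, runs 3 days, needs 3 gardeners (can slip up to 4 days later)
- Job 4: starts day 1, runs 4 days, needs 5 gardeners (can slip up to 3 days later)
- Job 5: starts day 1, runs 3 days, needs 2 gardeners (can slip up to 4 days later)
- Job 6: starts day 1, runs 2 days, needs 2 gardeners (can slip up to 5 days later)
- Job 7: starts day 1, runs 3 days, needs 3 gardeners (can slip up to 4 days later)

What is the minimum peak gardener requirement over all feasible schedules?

10

Early-start (Job 1@1, Job 2@1, Job 3@1, Job 4@1, Job 5@1, Job 6@1, Job 7@1) gives peak 24: d1:24  d2:19  d3:13  d4:5  d5:0  d6:0  d7:0.
Shift Job 3→2, Job 4→3, Job 5→2, Job 6→5, Job 7→5.
Schedule Job 1@1, Job 2@1, Job 3@2, Job 4@3, Job 5@2, Job 6@5, Job 7@5: d1:9  d2:9  d3:10  d4:10  d5:10  d6:10  d7:3 — peak 10.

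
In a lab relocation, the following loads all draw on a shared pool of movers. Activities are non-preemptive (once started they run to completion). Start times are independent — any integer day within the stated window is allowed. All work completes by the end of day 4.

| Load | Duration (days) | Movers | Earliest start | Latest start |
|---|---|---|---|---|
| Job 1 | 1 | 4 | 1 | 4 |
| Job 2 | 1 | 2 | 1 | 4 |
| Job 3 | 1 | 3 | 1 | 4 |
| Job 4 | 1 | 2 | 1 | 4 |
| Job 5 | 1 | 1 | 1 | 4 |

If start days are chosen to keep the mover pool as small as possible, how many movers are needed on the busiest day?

4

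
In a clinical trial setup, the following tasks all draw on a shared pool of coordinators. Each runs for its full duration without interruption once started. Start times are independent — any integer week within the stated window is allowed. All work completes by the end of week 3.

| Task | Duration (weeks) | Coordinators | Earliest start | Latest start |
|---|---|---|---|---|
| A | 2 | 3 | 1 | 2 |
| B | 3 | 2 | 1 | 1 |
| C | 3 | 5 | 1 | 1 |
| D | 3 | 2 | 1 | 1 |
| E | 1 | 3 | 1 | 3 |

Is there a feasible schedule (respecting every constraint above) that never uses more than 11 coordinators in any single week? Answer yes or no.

Total coordinator-weeks = 36; over 3 weeks the average is 36/3 > 11, so some week must exceed 11.

no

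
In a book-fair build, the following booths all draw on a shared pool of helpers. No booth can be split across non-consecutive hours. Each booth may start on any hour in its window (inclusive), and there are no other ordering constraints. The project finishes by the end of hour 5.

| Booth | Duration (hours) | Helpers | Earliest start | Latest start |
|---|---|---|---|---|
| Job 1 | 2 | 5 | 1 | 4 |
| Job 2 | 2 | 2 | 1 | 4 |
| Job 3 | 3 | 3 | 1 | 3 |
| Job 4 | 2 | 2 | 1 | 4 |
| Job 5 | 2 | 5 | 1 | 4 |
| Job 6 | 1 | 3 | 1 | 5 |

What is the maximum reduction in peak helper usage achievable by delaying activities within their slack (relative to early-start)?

11

Early-start peak: h1:20  h2:17  h3:3  h4:0  h5:0 ⇒ 20.
Leveled (Job 1@1, Job 2@1, Job 3@3, Job 4@1, Job 5@3, Job 6@5): h1:9  h2:9  h3:8  h4:8  h5:6 ⇒ 9.
Reduction 20 − 9 = 11.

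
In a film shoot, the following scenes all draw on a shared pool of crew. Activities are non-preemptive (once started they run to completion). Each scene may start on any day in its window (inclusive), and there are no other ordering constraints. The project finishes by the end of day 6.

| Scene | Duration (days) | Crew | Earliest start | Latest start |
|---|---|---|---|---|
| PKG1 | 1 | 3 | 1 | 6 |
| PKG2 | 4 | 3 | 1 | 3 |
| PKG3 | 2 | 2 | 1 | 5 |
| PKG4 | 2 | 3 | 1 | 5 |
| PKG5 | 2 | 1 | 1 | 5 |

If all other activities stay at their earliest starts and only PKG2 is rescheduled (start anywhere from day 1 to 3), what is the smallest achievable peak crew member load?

9

PKG2@1: d1:12  d2:9  d3:3  d4:3  d5:0  d6:0 → peak 12
PKG2@2: d1:9  d2:9  d3:3  d4:3  d5:3  d6:0 → peak 9
PKG2@3: d1:9  d2:6  d3:3  d4:3  d5:3  d6:3 → peak 9
Best is PKG2@2, peak 9.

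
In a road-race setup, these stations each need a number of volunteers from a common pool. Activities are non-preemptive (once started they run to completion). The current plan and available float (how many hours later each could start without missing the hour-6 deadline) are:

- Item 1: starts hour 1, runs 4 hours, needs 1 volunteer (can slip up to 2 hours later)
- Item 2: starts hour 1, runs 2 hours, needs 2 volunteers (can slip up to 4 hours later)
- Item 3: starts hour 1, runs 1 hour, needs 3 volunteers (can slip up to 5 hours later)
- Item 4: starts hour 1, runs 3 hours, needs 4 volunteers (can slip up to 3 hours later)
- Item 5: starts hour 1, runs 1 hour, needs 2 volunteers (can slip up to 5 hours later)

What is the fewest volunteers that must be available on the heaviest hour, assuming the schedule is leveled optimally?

Early-start (Item 1@1, Item 2@1, Item 3@1, Item 4@1, Item 5@1) gives peak 12: h1:12  h2:7  h3:5  h4:1  h5:0  h6:0.
Shift Item 3→3, Item 4→4.
Schedule Item 1@1, Item 2@1, Item 3@3, Item 4@4, Item 5@1: h1:5  h2:3  h3:4  h4:5  h5:4  h6:4 — peak 5.
Total volunteer-hours = 25 over 6 hours ⇒ peak ≥ ⌈25/6⌉ = 5, so 5 is optimal.

5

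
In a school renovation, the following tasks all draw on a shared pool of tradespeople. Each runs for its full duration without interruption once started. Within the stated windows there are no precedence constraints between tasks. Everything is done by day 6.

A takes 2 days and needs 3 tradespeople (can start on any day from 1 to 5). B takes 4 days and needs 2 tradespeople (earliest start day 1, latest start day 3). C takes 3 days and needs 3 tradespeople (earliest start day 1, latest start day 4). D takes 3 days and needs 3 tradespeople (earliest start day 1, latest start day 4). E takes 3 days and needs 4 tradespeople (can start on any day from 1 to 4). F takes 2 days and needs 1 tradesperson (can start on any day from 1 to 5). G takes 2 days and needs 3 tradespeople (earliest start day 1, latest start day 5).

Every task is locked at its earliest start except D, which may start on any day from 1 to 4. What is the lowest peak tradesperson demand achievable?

D@1: d1:19  d2:19  d3:12  d4:2  d5:0  d6:0 → peak 19
D@2: d1:16  d2:19  d3:12  d4:5  d5:0  d6:0 → peak 19
D@3: d1:16  d2:16  d3:12  d4:5  d5:3  d6:0 → peak 16
D@4: d1:16  d2:16  d3:9  d4:5  d5:3  d6:3 → peak 16
Best is D@3, peak 16.

16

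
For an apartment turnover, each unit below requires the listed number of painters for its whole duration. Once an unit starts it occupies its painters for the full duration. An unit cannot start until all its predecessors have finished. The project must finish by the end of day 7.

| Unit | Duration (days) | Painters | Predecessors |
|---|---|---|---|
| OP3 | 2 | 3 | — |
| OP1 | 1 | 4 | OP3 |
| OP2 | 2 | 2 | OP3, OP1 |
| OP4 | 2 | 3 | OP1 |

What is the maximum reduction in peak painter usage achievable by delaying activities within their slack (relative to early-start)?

1

Early-start peak: d1:3  d2:3  d3:4  d4:5  d5:5  d6:0  d7:0 ⇒ 5.
Leveled (OP3@1, OP1@3, OP2@4, OP4@6): d1:3  d2:3  d3:4  d4:2  d5:2  d6:3  d7:3 ⇒ 4.
Reduction 5 − 4 = 1.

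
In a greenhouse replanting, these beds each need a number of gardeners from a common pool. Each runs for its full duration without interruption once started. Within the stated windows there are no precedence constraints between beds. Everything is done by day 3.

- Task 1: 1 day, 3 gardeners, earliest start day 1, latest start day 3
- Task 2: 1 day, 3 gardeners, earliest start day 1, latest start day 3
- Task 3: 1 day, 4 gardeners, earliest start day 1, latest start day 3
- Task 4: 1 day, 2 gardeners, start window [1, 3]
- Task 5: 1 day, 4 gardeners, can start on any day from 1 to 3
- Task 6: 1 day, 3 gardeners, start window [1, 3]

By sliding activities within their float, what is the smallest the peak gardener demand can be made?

7

Early-start (Task 1@1, Task 2@1, Task 3@1, Task 4@1, Task 5@1, Task 6@1) gives peak 19: d1:19  d2:0  d3:0.
Shift Task 3→2, Task 4→2, Task 5→3, Task 6→3.
Schedule Task 1@1, Task 2@1, Task 3@2, Task 4@2, Task 5@3, Task 6@3: d1:6  d2:6  d3:7 — peak 7.
Total gardener-days = 19 over 3 days ⇒ peak ≥ ⌈19/3⌉ = 7, so 7 is optimal.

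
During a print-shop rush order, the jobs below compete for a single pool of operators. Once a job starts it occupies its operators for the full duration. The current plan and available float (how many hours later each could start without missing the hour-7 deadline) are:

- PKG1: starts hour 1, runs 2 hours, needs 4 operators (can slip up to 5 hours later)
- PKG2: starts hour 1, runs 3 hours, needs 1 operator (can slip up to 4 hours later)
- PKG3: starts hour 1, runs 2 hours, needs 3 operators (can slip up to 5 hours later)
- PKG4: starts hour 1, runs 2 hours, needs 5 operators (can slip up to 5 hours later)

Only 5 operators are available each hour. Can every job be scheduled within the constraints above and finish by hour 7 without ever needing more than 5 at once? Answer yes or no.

yes

Schedule PKG1@1, PKG2@1, PKG3@3, PKG4@5: h1:5  h2:5  h3:4  h4:3  h5:5  h6:5  h7:0 — peak 5 ≤ 5.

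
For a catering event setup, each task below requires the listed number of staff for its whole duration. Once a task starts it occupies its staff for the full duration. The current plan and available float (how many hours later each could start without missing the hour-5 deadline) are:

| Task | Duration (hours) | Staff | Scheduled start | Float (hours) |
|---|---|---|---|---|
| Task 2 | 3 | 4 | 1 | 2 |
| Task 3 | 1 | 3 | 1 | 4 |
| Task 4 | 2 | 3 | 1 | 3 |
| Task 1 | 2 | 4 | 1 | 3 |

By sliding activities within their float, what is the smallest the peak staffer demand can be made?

7

Early-start (Task 2@1, Task 3@1, Task 4@1, Task 1@1) gives peak 14: h1:14  h2:11  h3:4  h4:0  h5:0.
Shift Task 4→2, Task 1→4.
Schedule Task 2@1, Task 3@1, Task 4@2, Task 1@4: h1:7  h2:7  h3:7  h4:4  h5:4 — peak 7.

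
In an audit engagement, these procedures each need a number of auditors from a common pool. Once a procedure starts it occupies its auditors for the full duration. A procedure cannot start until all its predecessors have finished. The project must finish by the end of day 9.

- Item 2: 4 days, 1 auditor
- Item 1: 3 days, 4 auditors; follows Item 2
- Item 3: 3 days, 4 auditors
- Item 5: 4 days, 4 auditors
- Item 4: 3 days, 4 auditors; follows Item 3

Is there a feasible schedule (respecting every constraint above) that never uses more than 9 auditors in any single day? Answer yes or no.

Schedule Item 2@1, Item 1@7, Item 3@1, Item 5@5, Item 4@4: d1:5  d2:5  d3:5  d4:5  d5:8  d6:8  d7:8  d8:8  d9:4 — peak 8 ≤ 9.

yes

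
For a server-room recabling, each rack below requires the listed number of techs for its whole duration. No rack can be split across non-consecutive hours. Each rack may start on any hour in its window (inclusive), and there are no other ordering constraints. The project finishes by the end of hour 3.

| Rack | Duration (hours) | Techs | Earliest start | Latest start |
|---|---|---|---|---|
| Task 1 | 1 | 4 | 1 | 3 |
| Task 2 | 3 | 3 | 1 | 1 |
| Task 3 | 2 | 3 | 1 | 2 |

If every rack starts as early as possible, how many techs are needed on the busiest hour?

Early-start schedule: Task 1@1, Task 2@1, Task 3@1.
Load per hour: hour 1: 10, hour 2: 6, hour 3: 3.
Peak is 10.

10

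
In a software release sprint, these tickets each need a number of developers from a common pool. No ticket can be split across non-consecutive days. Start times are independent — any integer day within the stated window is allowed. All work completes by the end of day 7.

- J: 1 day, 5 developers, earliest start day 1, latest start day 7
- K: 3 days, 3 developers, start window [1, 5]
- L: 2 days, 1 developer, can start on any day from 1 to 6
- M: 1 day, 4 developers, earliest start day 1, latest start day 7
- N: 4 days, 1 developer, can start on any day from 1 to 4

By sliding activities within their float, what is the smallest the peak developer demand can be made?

Early-start (J@1, K@1, L@1, M@1, N@1) gives peak 14: d1:14  d2:5  d3:4  d4:1  d5:0  d6:0  d7:0.
Shift K→2, L→2, M→5, N→2.
Schedule J@1, K@2, L@2, M@5, N@2: d1:5  d2:5  d3:5  d4:4  d5:5  d6:0  d7:0 — peak 5.

5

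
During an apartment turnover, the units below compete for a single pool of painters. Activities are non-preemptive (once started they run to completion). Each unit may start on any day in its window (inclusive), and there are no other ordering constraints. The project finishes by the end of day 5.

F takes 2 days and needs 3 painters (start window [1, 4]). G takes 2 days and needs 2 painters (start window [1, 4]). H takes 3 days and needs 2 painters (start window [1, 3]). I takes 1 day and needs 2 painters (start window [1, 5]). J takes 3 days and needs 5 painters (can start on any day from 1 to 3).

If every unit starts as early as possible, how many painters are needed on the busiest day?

14

Early-start schedule: F@1, G@1, H@1, I@1, J@1.
Load per day: day 1: 14, day 2: 12, day 3: 7, day 4: 0, day 5: 0.
Peak is 14.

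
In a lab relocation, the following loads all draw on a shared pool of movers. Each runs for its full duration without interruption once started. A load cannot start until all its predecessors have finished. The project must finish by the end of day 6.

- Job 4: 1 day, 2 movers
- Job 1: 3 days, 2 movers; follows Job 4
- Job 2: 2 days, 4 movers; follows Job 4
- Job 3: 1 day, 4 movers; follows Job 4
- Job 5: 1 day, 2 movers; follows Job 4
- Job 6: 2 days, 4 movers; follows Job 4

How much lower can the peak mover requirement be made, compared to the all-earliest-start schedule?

10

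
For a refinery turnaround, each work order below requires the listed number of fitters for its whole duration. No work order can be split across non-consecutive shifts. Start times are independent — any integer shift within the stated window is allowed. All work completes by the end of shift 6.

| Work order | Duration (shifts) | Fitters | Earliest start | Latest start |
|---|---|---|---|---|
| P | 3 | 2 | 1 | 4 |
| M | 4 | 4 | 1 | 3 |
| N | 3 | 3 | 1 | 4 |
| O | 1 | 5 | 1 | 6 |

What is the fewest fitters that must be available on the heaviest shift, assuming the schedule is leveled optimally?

Early-start (P@1, M@1, N@1, O@1) gives peak 14: s1:14  s2:9  s3:9  s4:4  s5:0  s6:0.
Shift M→2, N→4.
Schedule P@1, M@2, N@4, O@1: s1:7  s2:6  s3:6  s4:7  s5:7  s6:3 — peak 7.

7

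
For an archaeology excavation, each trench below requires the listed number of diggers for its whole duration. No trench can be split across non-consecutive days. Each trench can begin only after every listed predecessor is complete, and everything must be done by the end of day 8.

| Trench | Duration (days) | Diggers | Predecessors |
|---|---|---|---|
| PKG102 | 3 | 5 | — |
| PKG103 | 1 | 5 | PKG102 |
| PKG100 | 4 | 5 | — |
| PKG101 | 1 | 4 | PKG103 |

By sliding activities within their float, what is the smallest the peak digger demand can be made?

9

Early-start (PKG102@1, PKG103@4, PKG100@1, PKG101@5) gives peak 10: d1:10  d2:10  d3:10  d4:10  d5:4  d6:0  d7:0  d8:0.
Shift PKG100→5.
Schedule PKG102@1, PKG103@4, PKG100@5, PKG101@5: d1:5  d2:5  d3:5  d4:5  d5:9  d6:5  d7:5  d8:5 — peak 9.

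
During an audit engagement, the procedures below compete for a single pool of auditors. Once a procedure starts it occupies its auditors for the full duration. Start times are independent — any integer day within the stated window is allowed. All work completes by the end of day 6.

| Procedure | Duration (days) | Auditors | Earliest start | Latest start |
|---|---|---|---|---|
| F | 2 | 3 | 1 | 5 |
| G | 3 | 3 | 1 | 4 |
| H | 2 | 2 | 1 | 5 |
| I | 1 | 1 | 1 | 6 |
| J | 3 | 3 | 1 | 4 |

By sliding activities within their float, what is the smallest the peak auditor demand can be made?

Early-start (F@1, G@1, H@1, I@1, J@1) gives peak 12: d1:12  d2:11  d3:6  d4:0  d5:0  d6:0.
Shift H→3, I→3, J→4.
Schedule F@1, G@1, H@3, I@3, J@4: d1:6  d2:6  d3:6  d4:5  d5:3  d6:3 — peak 6.

6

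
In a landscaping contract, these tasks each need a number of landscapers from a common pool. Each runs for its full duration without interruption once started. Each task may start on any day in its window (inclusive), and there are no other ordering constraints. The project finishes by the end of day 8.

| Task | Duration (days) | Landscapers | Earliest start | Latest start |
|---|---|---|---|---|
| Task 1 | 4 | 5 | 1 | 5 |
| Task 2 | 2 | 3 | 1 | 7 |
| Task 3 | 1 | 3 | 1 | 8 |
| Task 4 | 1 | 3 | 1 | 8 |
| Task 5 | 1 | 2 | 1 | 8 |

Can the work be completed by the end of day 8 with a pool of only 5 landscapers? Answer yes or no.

Schedule Task 1@1, Task 2@5, Task 3@7, Task 4@8, Task 5@5: d1:5  d2:5  d3:5  d4:5  d5:5  d6:3  d7:3  d8:3 — peak 5 ≤ 5.

yes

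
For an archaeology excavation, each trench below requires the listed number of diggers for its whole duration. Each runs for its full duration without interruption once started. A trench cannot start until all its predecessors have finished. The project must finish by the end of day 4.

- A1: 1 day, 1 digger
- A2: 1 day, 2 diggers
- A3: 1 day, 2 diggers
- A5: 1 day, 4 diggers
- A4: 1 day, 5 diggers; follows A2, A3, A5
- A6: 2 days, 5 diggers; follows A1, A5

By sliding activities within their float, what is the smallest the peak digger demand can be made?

Early-start (A1@1, A2@1, A3@1, A5@1, A4@2, A6@2) gives peak 10: d1:9  d2:10  d3:5  d4:0.
Shift A3→2, A4→4.
Schedule A1@1, A2@1, A3@2, A5@1, A4@4, A6@2: d1:7  d2:7  d3:5  d4:5 — peak 7.

7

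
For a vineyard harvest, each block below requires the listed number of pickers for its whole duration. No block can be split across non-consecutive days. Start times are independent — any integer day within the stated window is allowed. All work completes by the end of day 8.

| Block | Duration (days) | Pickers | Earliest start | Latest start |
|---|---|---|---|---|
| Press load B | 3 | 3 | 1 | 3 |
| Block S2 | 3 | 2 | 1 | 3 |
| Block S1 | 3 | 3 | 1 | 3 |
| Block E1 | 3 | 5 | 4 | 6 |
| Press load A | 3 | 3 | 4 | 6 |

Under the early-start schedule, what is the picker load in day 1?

8

At early start, day 1 has: Press load B, Block S2, Block S1.
Demand: 3 + 2 + 3 = 8.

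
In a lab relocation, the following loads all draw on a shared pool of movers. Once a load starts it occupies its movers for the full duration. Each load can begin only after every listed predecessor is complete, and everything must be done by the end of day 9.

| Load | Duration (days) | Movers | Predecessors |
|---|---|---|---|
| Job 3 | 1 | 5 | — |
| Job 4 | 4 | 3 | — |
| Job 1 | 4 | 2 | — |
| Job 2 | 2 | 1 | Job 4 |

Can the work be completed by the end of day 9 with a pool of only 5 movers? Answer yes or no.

Schedule Job 3@1, Job 4@2, Job 1@2, Job 2@6: d1:5  d2:5  d3:5  d4:5  d5:5  d6:1  d7:1  d8:0  d9:0 — peak 5 ≤ 5.

yes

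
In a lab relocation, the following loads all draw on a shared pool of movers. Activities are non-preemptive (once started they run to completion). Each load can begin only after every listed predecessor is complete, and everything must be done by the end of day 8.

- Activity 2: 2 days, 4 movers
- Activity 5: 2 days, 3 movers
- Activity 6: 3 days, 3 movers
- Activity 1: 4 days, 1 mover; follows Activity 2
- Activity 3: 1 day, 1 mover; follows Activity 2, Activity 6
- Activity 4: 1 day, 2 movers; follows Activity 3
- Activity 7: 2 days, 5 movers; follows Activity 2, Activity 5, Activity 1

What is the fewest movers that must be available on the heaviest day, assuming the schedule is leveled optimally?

Early-start (Activity 2@1, Activity 5@1, Activity 6@1, Activity 1@3, Activity 3@4, Activity 4@5, Activity 7@7) gives peak 10: d1:10  d2:10  d3:4  d4:2  d5:3  d6:1  d7:5  d8:5.
Shift Activity 6→3, Activity 3→6, Activity 4→7.
Schedule Activity 2@1, Activity 5@1, Activity 6@3, Activity 1@3, Activity 3@6, Activity 4@7, Activity 7@7: d1:7  d2:7  d3:4  d4:4  d5:4  d6:2  d7:7  d8:5 — peak 7.

7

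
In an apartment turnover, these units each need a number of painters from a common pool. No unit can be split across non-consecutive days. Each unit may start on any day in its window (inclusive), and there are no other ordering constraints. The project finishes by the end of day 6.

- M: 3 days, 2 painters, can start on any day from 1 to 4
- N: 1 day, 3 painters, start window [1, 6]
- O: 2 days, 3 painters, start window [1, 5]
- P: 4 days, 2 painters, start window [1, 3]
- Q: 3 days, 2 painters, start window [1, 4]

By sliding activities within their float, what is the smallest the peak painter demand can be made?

Early-start (M@1, N@1, O@1, P@1, Q@1) gives peak 12: d1:12  d2:9  d3:6  d4:2  d5:0  d6:0.
Shift O→5, P→2, Q→2.
Schedule M@1, N@1, O@5, P@2, Q@2: d1:5  d2:6  d3:6  d4:4  d5:5  d6:3 — peak 6.

6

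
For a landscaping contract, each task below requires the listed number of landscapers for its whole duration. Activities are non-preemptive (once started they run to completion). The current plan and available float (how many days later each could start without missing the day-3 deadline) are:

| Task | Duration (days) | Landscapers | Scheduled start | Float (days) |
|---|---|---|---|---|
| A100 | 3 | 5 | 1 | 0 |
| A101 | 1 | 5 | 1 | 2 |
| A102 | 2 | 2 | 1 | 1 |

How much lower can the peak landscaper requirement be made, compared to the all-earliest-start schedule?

2

Early-start peak: d1:12  d2:7  d3:5 ⇒ 12.
Leveled (A100@1, A101@1, A102@2): d1:10  d2:7  d3:7 ⇒ 10.
Reduction 12 − 10 = 2.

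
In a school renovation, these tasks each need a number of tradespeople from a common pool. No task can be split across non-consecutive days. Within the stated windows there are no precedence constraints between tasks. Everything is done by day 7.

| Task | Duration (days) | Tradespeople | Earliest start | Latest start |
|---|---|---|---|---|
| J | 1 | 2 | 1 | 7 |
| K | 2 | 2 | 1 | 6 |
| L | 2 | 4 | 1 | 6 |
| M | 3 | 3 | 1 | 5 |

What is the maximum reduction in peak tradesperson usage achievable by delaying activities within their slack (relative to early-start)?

Early-start peak: d1:11  d2:9  d3:3  d4:0  d5:0  d6:0  d7:0 ⇒ 11.
Leveled (J@1, K@1, L@3, M@5): d1:4  d2:2  d3:4  d4:4  d5:3  d6:3  d7:3 ⇒ 4.
Reduction 11 − 4 = 7.

7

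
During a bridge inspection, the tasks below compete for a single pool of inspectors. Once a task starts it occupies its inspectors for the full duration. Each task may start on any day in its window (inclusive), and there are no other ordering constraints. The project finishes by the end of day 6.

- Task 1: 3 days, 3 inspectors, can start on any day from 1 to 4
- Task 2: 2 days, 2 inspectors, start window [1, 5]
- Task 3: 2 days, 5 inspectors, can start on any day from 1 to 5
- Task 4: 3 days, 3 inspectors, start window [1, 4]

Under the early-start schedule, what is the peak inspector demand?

13

Early-start schedule: Task 1@1, Task 2@1, Task 3@1, Task 4@1.
Load per day: day 1: 13, day 2: 13, day 3: 6, day 4: 0, day 5: 0, day 6: 0.
Peak is 13.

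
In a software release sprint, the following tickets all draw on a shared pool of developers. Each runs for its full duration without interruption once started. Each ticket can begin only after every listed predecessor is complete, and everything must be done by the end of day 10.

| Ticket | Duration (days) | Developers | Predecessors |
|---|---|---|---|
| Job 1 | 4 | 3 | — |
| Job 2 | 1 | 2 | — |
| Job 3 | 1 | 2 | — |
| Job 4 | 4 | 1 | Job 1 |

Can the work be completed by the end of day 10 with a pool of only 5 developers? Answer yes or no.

yes

Schedule Job 1@1, Job 2@5, Job 3@6, Job 4@5: d1:3  d2:3  d3:3  d4:3  d5:3  d6:3  d7:1  d8:1  d9:0  d10:0 — peak 3 ≤ 5.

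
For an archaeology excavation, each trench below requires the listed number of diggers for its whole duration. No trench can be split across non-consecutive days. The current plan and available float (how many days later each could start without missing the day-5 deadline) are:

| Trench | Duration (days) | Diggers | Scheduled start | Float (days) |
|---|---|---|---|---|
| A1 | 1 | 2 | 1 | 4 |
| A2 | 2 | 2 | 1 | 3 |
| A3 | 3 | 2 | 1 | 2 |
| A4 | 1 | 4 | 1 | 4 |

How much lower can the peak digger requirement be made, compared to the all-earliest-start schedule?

6

Early-start peak: d1:10  d2:4  d3:2  d4:0  d5:0 ⇒ 10.
Leveled (A1@1, A2@1, A3@2, A4@5): d1:4  d2:4  d3:2  d4:2  d5:4 ⇒ 4.
Reduction 10 − 4 = 6.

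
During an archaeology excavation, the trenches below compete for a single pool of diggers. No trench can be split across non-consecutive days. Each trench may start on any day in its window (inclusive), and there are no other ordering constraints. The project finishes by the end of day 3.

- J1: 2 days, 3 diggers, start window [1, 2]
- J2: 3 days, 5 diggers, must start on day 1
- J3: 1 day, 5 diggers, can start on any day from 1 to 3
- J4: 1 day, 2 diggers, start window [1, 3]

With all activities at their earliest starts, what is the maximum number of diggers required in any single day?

Early-start schedule: J1@1, J2@1, J3@1, J4@1.
Load per day: day 1: 15, day 2: 8, day 3: 5.
Peak is 15.

15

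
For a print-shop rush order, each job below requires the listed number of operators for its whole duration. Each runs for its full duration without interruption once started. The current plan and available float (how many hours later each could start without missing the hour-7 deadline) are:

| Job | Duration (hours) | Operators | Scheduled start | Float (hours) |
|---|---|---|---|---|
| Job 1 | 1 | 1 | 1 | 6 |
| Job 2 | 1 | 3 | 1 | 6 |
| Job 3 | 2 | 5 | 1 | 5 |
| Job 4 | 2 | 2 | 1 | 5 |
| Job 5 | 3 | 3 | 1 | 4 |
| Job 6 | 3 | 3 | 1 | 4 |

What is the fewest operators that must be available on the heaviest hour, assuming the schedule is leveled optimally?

Early-start (Job 1@1, Job 2@1, Job 3@1, Job 4@1, Job 5@1, Job 6@1) gives peak 17: h1:17  h2:13  h3:6  h4:0  h5:0  h6:0  h7:0.
Shift Job 3→3, Job 5→5, Job 6→5.
Schedule Job 1@1, Job 2@1, Job 3@3, Job 4@1, Job 5@5, Job 6@5: h1:6  h2:2  h3:5  h4:5  h5:6  h6:6  h7:6 — peak 6.
Total operator-hours = 36 over 7 hours ⇒ peak ≥ ⌈36/7⌉ = 6, so 6 is optimal.

6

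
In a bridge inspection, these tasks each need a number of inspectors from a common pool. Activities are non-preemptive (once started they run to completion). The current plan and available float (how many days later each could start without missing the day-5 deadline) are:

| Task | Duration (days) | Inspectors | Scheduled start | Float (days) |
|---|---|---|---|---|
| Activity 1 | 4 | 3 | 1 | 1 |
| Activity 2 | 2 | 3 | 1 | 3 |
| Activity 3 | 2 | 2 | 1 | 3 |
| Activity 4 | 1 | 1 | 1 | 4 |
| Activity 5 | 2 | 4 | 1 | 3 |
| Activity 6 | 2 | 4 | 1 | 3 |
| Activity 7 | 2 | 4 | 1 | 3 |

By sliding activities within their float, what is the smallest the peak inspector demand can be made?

12

Early-start (Activity 1@1, Activity 2@1, Activity 3@1, Activity 4@1, Activity 5@1, Activity 6@1, Activity 7@1) gives peak 21: d1:21  d2:20  d3:3  d4:3  d5:0.
Shift Activity 5→2, Activity 6→3, Activity 7→4.
Schedule Activity 1@1, Activity 2@1, Activity 3@1, Activity 4@1, Activity 5@2, Activity 6@3, Activity 7@4: d1:9  d2:12  d3:11  d4:11  d5:4 — peak 12.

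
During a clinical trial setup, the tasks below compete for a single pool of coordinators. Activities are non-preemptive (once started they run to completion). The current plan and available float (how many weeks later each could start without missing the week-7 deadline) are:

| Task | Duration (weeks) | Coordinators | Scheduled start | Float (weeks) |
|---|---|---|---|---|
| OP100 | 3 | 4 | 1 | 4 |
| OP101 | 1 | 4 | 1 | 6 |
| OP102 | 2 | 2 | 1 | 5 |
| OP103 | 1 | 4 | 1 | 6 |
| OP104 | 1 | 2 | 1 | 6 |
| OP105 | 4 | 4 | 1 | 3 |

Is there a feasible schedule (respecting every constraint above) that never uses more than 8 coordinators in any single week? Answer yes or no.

yes

Schedule OP100@1, OP101@1, OP102@2, OP103@4, OP104@2, OP105@4: w1:8  w2:8  w3:6  w4:8  w5:4  w6:4  w7:4 — peak 8 ≤ 8.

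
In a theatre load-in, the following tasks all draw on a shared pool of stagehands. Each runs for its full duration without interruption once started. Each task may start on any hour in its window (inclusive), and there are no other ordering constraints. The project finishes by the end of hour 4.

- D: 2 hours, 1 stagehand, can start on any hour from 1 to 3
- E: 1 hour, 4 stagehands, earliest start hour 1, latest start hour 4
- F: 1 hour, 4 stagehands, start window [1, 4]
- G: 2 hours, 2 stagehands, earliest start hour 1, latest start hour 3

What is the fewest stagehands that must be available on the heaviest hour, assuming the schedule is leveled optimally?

Early-start (D@1, E@1, F@1, G@1) gives peak 11: h1:11  h2:3  h3:0  h4:0.
Shift E→3, F→4.
Schedule D@1, E@3, F@4, G@1: h1:3  h2:3  h3:4  h4:4 — peak 4.
Total stagehand-hours = 14 over 4 hours ⇒ peak ≥ ⌈14/4⌉ = 4, so 4 is optimal.

4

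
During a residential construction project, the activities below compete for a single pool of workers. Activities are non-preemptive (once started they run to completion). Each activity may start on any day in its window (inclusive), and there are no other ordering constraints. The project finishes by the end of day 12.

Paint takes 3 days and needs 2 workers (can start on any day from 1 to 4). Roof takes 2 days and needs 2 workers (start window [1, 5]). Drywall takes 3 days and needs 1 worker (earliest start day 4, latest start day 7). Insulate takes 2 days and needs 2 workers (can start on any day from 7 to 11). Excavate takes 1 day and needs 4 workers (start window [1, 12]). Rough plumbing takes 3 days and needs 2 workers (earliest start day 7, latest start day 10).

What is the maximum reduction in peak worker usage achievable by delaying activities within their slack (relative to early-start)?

Early-start peak: d1:8  d2:4  d3:2  d4:1  d5:1  d6:1  d7:4  d8:4  d9:2  d10:0  d11:0  d12:0 ⇒ 8.
Leveled (Paint@1, Roof@1, Drywall@4, Insulate@7, Excavate@9, Rough plumbing@10): d1:4  d2:4  d3:2  d4:1  d5:1  d6:1  d7:2  d8:2  d9:4  d10:2  d11:2  d12:2 ⇒ 4.
Reduction 8 − 4 = 4.

4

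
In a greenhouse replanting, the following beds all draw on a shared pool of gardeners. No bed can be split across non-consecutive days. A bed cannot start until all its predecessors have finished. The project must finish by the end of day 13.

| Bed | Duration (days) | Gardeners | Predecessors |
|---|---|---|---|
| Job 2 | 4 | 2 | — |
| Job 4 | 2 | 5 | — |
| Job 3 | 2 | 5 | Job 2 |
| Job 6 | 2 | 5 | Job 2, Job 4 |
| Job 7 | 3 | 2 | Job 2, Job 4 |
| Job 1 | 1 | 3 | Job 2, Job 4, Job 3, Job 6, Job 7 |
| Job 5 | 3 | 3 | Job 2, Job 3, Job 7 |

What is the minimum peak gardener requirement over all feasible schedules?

7

Early-start (Job 2@1, Job 4@1, Job 3@5, Job 6@5, Job 7@5, Job 1@8, Job 5@8) gives peak 12: d1:7  d2:7  d3:2  d4:2  d5:12  d6:12  d7:2  d8:6  d9:3  d10:3  d11:0  d12:0  d13:0.
Shift Job 6→7, Job 1→9, Job 5→9.
Schedule Job 2@1, Job 4@1, Job 3@5, Job 6@7, Job 7@5, Job 1@9, Job 5@9: d1:7  d2:7  d3:2  d4:2  d5:7  d6:7  d7:7  d8:5  d9:6  d10:3  d11:3  d12:0  d13:0 — peak 7.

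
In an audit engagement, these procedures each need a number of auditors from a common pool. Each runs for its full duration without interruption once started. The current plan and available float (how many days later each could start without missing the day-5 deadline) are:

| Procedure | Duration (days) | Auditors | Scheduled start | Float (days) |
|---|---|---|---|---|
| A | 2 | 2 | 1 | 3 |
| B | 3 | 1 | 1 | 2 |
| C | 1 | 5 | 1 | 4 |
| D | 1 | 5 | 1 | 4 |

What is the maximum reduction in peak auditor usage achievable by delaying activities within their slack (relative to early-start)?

8

Early-start peak: d1:13  d2:3  d3:1  d4:0  d5:0 ⇒ 13.
Leveled (A@1, B@1, C@4, D@5): d1:3  d2:3  d3:1  d4:5  d5:5 ⇒ 5.
Reduction 13 − 5 = 8.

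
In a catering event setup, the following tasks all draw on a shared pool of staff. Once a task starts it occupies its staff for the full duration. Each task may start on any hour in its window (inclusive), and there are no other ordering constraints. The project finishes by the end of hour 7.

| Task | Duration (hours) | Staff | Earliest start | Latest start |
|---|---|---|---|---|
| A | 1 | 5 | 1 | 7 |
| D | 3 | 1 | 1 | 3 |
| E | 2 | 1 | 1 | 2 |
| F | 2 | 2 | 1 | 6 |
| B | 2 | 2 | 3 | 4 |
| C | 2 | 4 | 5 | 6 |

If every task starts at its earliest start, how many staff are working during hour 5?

4

At early start, hour 5 has: C.
Demand: 4 = 4.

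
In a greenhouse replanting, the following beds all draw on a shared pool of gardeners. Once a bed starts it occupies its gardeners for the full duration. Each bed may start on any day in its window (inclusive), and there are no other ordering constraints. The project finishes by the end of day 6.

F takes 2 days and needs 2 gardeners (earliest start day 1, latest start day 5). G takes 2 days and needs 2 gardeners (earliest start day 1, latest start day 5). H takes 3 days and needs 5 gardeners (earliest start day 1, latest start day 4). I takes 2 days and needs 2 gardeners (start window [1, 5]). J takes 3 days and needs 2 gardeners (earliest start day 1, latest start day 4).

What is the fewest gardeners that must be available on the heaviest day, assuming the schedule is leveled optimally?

Early-start (F@1, G@1, H@1, I@1, J@1) gives peak 13: d1:13  d2:13  d3:7  d4:0  d5:0  d6:0.
Shift H→3, J→3.
Schedule F@1, G@1, H@3, I@1, J@3: d1:6  d2:6  d3:7  d4:7  d5:7  d6:0 — peak 7.

7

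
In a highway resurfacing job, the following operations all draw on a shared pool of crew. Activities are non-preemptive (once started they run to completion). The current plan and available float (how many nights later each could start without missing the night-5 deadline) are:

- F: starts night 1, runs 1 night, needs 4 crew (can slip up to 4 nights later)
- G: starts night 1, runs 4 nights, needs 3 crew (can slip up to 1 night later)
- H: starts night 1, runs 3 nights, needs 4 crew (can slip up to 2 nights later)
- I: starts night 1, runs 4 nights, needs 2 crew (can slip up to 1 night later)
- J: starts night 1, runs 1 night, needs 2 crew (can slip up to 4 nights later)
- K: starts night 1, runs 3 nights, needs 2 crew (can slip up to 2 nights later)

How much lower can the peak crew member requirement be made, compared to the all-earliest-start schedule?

Early-start peak: n1:17  n2:11  n3:11  n4:5  n5:0 ⇒ 17.
Leveled (F@1, G@1, H@1, I@2, J@2, K@3): n1:11  n2:11  n3:11  n4:7  n5:4 ⇒ 11.
Reduction 17 − 11 = 6.

6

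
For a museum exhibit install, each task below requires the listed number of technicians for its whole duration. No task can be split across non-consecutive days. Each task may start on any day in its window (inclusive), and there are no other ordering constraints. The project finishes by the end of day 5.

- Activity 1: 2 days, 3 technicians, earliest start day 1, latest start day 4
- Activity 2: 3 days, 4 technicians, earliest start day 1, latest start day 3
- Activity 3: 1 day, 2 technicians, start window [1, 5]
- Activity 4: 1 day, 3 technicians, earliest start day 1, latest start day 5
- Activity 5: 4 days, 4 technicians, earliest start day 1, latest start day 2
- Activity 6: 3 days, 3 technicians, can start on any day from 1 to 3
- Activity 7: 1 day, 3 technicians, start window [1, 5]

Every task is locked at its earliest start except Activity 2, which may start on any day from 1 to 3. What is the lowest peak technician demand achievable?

18

Activity 2@1: d1:22  d2:14  d3:11  d4:4  d5:0 → peak 22
Activity 2@2: d1:18  d2:14  d3:11  d4:8  d5:0 → peak 18
Activity 2@3: d1:18  d2:10  d3:11  d4:8  d5:4 → peak 18
Best is Activity 2@2, peak 18.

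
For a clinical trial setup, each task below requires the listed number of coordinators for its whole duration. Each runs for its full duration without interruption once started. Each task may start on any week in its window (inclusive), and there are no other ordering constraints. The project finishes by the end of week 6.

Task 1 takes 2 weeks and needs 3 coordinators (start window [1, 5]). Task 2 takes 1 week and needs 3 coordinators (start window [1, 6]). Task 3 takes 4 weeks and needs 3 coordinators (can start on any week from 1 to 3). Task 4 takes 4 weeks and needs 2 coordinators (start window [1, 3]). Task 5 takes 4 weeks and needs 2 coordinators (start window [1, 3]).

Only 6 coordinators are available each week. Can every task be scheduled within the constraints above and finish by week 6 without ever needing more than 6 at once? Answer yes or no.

no

Total coordinator-weeks = 37; over 6 weeks the average is 37/6 > 6, so some week must exceed 6.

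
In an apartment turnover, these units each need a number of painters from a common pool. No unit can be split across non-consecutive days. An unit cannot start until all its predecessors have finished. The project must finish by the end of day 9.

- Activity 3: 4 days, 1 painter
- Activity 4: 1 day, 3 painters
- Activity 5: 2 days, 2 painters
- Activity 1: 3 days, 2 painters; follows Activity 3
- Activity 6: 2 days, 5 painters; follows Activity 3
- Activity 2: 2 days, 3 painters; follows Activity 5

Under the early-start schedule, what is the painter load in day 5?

7

At early start, day 5 has: Activity 1, Activity 6.
Demand: 2 + 5 = 7.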